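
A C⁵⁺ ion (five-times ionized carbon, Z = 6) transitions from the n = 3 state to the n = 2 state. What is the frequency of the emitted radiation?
1.6449e+16 Hz

First, find the transition energy:
E_3 = -13.6057 × 6² / 3² = -54.42280000 eV
E_2 = -13.6057 × 6² / 2² = -122.45130000 eV
|ΔE| = |E_2 - E_3| = 68.02850000 eV

Convert to Joules: E = 68.02850000 eV × (1.602177 × 10⁻¹⁹ J/eV) = 1.089937e-17 J

Using E = hf:
f = E/h = 1.089937e-17 J / (6.62607 × 10⁻³⁴ J·s)
f = 1.6449e+16 Hz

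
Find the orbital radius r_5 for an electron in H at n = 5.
1.322943 nm (or 13.229430 Å)

The Bohr radius formula is:
r_n = n² a₀ / Z

where a₀ = 0.052917721 nm is the Bohr radius.

For H (Z = 1) at n = 5:
r_5 = 5² × 0.052917721 nm / 1
r_5 = 25 × 0.052917721 nm / 1
r_5 = 1.3229430 nm / 1
r_5 = 1.322943 nm

The electron orbits at approximately 1.322943 nm from the nucleus.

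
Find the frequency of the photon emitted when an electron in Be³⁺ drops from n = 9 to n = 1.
5.1988e+16 Hz

First, find the transition energy:
E_9 = -13.6057 × 4² / 9² = -2.68754568 eV
E_1 = -13.6057 × 4² / 1² = -217.69120000 eV
|ΔE| = |E_1 - E_9| = 215.00365432 eV

Convert to Joules: E = 215.00365432 eV × (1.602177 × 10⁻¹⁹ J/eV) = 3.444739e-17 J

Using E = hf:
f = E/h = 3.444739e-17 J / (6.62607 × 10⁻³⁴ J·s)
f = 5.1988e+16 Hz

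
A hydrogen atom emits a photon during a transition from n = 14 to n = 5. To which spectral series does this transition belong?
Pfund series

The spectral series in hydrogen are named based on the final (lower) energy level:
- Lyman series: n_final = 1 (ultraviolet)
- Balmer series: n_final = 2 (visible/near-UV)
- Paschen series: n_final = 3 (infrared)
- Brackett series: n_final = 4 (infrared)
- Pfund series: n_final = 5 (far infrared)

Since this transition ends at n = 5, it belongs to the Pfund series.

For reference, this 14 → 5 line has photon energy
ΔE = 13.6057 eV × (1/5² - 1/14²) = 0.474811163 eV,
corresponding to wavelength λ = hc/ΔE = 1239.84 eV·nm / 0.474811163 eV = 2611.228 nm in the far infrared region.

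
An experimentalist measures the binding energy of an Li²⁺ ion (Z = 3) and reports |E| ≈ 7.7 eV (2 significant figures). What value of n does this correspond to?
n = 4

The exact energy levels follow E_n = -13.6057 Z² / n² eV with Z = 3.

The measured value (-7.7 eV) is reported to only 2 significant figures, so we must test candidate n values and see which one matches to that precision.

Candidate energies:
  n = 2:  E = -13.6057 × 3² / 2² = -30.61283 eV
  n = 3:  E = -13.6057 × 3² / 3² = -13.60570 eV
  n = 4:  E = -13.6057 × 3² / 4² = -7.65321 eV  ← matches
  n = 5:  E = -13.6057 × 3² / 5² = -4.89805 eV
  n = 6:  E = -13.6057 × 3² / 6² = -3.40143 eV

Checking against the measurement of -7.7 eV (2 sig figs), only n = 4 agrees:
E_4 = -7.65321 eV, which rounds to -7.7 eV ✓

Therefore n = 4.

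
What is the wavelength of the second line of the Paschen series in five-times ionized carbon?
35.596294 nm

The lines of a series are numbered from the longest wavelength (smallest ΔE) outward; the second line is the transition from n = n_f + 2 to n_f.
The Paschen series has all transitions ending at n_f = 3.

For C⁵⁺ (Z = 6), the second line (β-line) is the jump from n = 5 to n = 3:
E_5 = -13.6057 × 6² / 5² = -19.59220800 eV
E_3 = -13.6057 × 6² / 3² = -54.42280000 eV
ΔE = E_5 - E_3 = 34.83059200 eV

λ = hc/E = 1239.84 eV·nm / 34.83059200 eV
λ = 35.596294 nm

This is the β-line of the Paschen series in C⁵⁺.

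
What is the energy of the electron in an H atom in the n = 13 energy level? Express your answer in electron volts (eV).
-0.081 eV

The energy levels of a hydrogen-like atom are given by:
E_n = -13.6057 eV / n²

For n = 13:
E_13 = -13.6057 eV / 13²
E_13 = -13.6057 eV / 169
E_13 = -0.081 eV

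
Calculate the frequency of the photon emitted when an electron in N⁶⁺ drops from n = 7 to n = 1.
1.579e+17 Hz

First, find the transition energy:
E_7 = -13.6057 × 7² / 7² = -13.60570000 eV
E_1 = -13.6057 × 7² / 1² = -666.67930000 eV
|ΔE| = |E_1 - E_7| = 653.07360000 eV

Convert to Joules: E = 653.07360000 eV × (1.602177 × 10⁻¹⁹ J/eV) = 1.04634e-16 J

Using E = hf:
f = E/h = 1.04634e-16 J / (6.62607 × 10⁻³⁴ J·s)
f = 1.579e+17 Hz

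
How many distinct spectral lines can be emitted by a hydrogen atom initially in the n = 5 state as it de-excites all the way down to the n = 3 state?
3

The electron can occupy levels n = 3, 4, ..., 5 during de-excitation — that is m = 5 - 3 + 1 = 3 distinct levels.

The number of distinct spectral lines equals the number of ways to choose 2 of these m levels (each pair gives one possible emission transition):

Number of lines = m(m-1)/2 = 3×2/2 = 3

These correspond to all possible transitions between the 3 levels:
5 → 4, 5 → 3, 4 → 3

Each transition produces a photon with a unique energy (and thus wavelength). This count does not depend on Z.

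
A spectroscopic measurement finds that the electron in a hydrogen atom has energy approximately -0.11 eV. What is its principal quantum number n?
n = 11

The exact energy levels follow E_n = -13.6057 eV / n².

The measured value (-0.11 eV) is reported to only 2 significant figures, so we must test candidate n values and see which one matches to that precision.

Candidate energies:
  n = 9:  E = -13.6057/9² = -0.167972 eV
  n = 10:  E = -13.6057/10² = -0.136057 eV
  n = 11:  E = -13.6057/11² = -0.112444 eV  ← matches
  n = 12:  E = -13.6057/12² = -0.094484 eV
  n = 13:  E = -13.6057/13² = -0.080507 eV

Checking against the measurement of -0.11 eV (2 sig figs), only n = 11 agrees:
E_11 = -0.112444 eV, which rounds to -0.11 eV ✓

Therefore n = 11.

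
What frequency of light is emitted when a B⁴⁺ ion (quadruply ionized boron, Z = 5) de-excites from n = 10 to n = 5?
2.46738e+15 Hz

First, find the transition energy:
E_10 = -13.6057 × 5² / 10² = -3.4014250 eV
E_5 = -13.6057 × 5² / 5² = -13.6057000 eV
|ΔE| = |E_5 - E_10| = 10.2042750 eV

Convert to Joules: E = 10.2042750 eV × (1.602177 × 10⁻¹⁹ J/eV) = 1.6349055e-18 J

Using E = hf:
f = E/h = 1.6349055e-18 J / (6.62607 × 10⁻³⁴ J·s)
f = 2.46738e+15 Hz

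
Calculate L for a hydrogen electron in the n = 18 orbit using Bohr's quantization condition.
1.898e-33 J·s (or 18ℏ)

In the Bohr model, angular momentum is quantized:
L = nℏ

where ℏ = h/(2π) = 1.05457e-34 J·s

For n = 18:
L = 18 × 1.05457e-34 J·s
L = 1.898e-33 J·s

This can also be written as L = 18ℏ.
The angular momentum is an integer multiple of the reduced Planck constant.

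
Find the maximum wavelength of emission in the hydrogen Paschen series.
1874.60 nm

The longest wavelength corresponds to the smallest energy transition in the series.
The Paschen series has all transitions ending at n_f = 3.

For H, the first line (α-line) is the jump from n = 4 to n = 3:
E_4 = -13.6057 / 4² = -0.85035625 eV
E_3 = -13.6057 / 3² = -1.51174444 eV
ΔE = E_4 - E_3 = 0.66138819 eV

λ = hc/E = 1239.84 eV·nm / 0.66138819 eV
λ = 1874.60 nm

This is the α-line of the Paschen series in H.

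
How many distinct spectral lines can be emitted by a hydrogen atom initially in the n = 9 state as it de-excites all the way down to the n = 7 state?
3

The electron can occupy levels n = 7, 8, ..., 9 during de-excitation — that is m = 9 - 7 + 1 = 3 distinct levels.

The number of distinct spectral lines equals the number of ways to choose 2 of these m levels (each pair gives one possible emission transition):

Number of lines = m(m-1)/2 = 3×2/2 = 3

These correspond to all possible transitions between the 3 levels:
9 → 8, 9 → 7, 8 → 7

Each transition produces a photon with a unique energy (and thus wavelength). This count does not depend on Z.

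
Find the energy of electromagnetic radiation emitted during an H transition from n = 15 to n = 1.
13.545 eV

The energy levels are E_n = -13.6057 eV / n².

Energy at n = 15: E_15 = -13.6057 / 15² = -0.060470 eV
Energy at n = 1: E_1 = -13.6057 / 1² = -13.605700 eV

For emission (electron falling to lower state), the photon energy is:
E_photon = E_15 - E_1 = |-0.060470 - (-13.605700)|
E_photon = 13.545 eV

This energy is carried away by the emitted photon.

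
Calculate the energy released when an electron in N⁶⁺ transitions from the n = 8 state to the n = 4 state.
31.250592 eV

The energy levels are E_n = -13.6057 Z² eV / n².

Energy at n = 8: E_8 = -13.6057 × 7² / 8² = -10.416864063 eV
Energy at n = 4: E_4 = -13.6057 × 7² / 4² = -41.667456250 eV

For emission (electron falling to lower state), the photon energy is:
E_photon = E_8 - E_4 = |-10.416864063 - (-41.667456250)|
E_photon = 31.250592 eV

This energy is carried away by the emitted photon.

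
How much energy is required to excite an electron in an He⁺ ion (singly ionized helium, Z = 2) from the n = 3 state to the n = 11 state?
5.59720 eV

The energy levels of a hydrogen-like atom are E_n = -13.6057 Z² eV / n².

Energy at n = 3: E_3 = -13.6057 × 2² / 3² = -6.04697778 eV
Energy at n = 11: E_11 = -13.6057 × 2² / 11² = -0.44977521 eV

The excitation energy is the difference:
ΔE = E_11 - E_3
ΔE = -0.44977521 - (-6.04697778)
ΔE = 5.59720 eV

Since this is positive, energy must be absorbed (photon absorption).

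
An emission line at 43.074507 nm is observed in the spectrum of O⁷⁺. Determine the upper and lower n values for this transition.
n = 12 → n = 5

First, find the photon energy from the wavelength (hc = 1239.84 eV·nm):
E = hc/λ = 1239.84 eV·nm / 43.074507 nm = 28.783614 eV

The energy levels of O⁷⁺ satisfy E_n = -13.6057 × 8² / n² eV, so an emission n_i → n_f releases
ΔE = 13.6057 × 8² × (1/n_f² − 1/n_i²) eV.

Setting ΔE equal to the photon energy:
1/n_f² − 1/n_i² = 28.783614 / (13.6057 × 8²) = 0.033055555

Since 1/n_i² must be positive, we need 1/n_f² > 0.033055555, i.e. n_f ≤ 5. For each allowed n_f, solve n_i = (1/n_f² − 0.033055555)^(−1/2) and check whether it is a whole number:
  n_f = 1: 1/n_i² = 1.000000000 − 0.033055555 = 0.966944445 → n_i = 1.017  (not an integer) ✗
  n_f = 2: 1/n_i² = 0.250000000 − 0.033055555 = 0.216944445 → n_i = 2.147  (not an integer) ✗
  n_f = 3: 1/n_i² = 0.111111111 − 0.033055555 = 0.078055556 → n_i = 3.579  (not an integer) ✗
  n_f = 4: 1/n_i² = 0.062500000 − 0.033055555 = 0.029444445 → n_i = 5.828  (not an integer) ✗
  n_f = 5: 1/n_i² = 0.040000000 − 0.033055555 = 0.006944445 → n_i = 12.000  → integer, n_i = 12 ✓

Only n_f = 5 gives an integer upper level, n_i = 12.

The transition is from n = 12 to n = 5 (emission).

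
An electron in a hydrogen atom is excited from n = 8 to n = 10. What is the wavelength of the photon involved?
16200.2690 nm

First, find the transition energy using E_n = -13.6057 / n² eV:
E_8 = -13.6057 / 8² = -0.212589062500 eV
E_10 = -13.6057 / 10² = -0.136057000000 eV

Photon energy: |ΔE| = |E_10 - E_8| = 0.076532062500 eV

Convert to wavelength using E = hc/λ with hc = 1239.84 eV·nm:
λ = hc/E = 1239.84 eV·nm / 0.076532062500 eV
λ = 16200.2690 nm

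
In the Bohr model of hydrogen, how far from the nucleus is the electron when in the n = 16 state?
13.546937 nm (or 135.469366 Å)

The Bohr radius formula is:
r_n = n² a₀ / Z

where a₀ = 0.052917721 nm is the Bohr radius.

For H (Z = 1) at n = 16:
r_16 = 16² × 0.052917721 nm / 1
r_16 = 256 × 0.052917721 nm / 1
r_16 = 13.5469366 nm / 1
r_16 = 13.546937 nm

The electron orbits at approximately 13.546937 nm from the nucleus.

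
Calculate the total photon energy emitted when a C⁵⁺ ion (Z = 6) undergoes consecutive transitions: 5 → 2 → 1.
470.212992 eV

The energy levels of C⁵⁺ are E_n = -13.6057 × 6² / n² eV.

First transition (5 → 2):
ΔE₁ = |E_2 - E_5|
ΔE₁ = |-122.451300000000 - (-19.592208000000)| = 102.859092000 eV

Second transition (2 → 1):
ΔE₂ = |E_1 - E_2|
ΔE₂ = |-489.805200000000 - (-122.451300000000)| = 367.353900000 eV

Total energy released:
E_total = ΔE₁ + ΔE₂ = 102.859092000 + 367.353900000 = 470.212992 eV

Note: This equals the direct transition 5 → 1: 470.212992 eV ✓
Energy is conserved regardless of the path taken.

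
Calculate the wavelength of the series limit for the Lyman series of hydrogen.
91.12651 nm

The series limit corresponds to the transition from n = ∞ to n = 1.
This is the highest energy (shortest wavelength) transition in the Lyman series.

E_∞ = 0 eV
E_1 = -13.6057 / 1² = -13.6057000 eV

Energy at series limit:
ΔE = E_∞ - E_1 = 0 - (-13.6057000) = 13.6057000 eV
λ = hc/E = 1239.84 eV·nm / 13.6057000 eV = 91.12651 nm

This energy equals the ionization energy from the n = 1 state of hydrogen.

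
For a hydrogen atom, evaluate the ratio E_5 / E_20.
16.0000

Using E_n = -13.6057 Z² / n² eV with Z = 1:

E_5 = -13.6057 / 5² = -13.6057 / 25 = -0.5442280000 eV
E_20 = -13.6057 / 20² = -13.6057 / 400 = -0.0340142500 eV

The ratio is:
E_5/E_20 = (-0.5442280000) / (-0.0340142500)
E_5/E_20 = (-13.6057/25) / (-13.6057/400)
E_5/E_20 = 400/25
E_5/E_20 = 16.0000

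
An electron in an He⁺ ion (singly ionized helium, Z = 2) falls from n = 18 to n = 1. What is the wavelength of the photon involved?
22.8522 nm

First, find the transition energy using E_n = -13.6057 Z² / n² eV:
E_18 = -13.6057 × 2² / 18² = -0.167972 eV
E_1 = -13.6057 × 2² / 1² = -54.422800 eV

Photon energy: |ΔE| = |E_1 - E_18| = 54.254828 eV

Convert to wavelength using E = hc/λ with hc = 1239.84 eV·nm:
λ = hc/E = 1239.84 eV·nm / 54.254828 eV
λ = 22.8522 nm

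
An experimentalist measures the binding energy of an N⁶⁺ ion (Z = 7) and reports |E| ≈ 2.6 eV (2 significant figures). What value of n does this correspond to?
n = 16

The exact energy levels follow E_n = -13.6057 Z² / n² eV with Z = 7.

The measured value (-2.6 eV) is reported to only 2 significant figures, so we must test candidate n values and see which one matches to that precision.

Candidate energies:
  n = 14:  E = -13.6057 × 7² / 14² = -3.40143 eV
  n = 15:  E = -13.6057 × 7² / 15² = -2.96302 eV
  n = 16:  E = -13.6057 × 7² / 16² = -2.60422 eV  ← matches
  n = 17:  E = -13.6057 × 7² / 17² = -2.30685 eV
  n = 18:  E = -13.6057 × 7² / 18² = -2.05765 eV

Checking against the measurement of -2.6 eV (2 sig figs), only n = 16 agrees:
E_16 = -2.60422 eV, which rounds to -2.6 eV ✓

Therefore n = 16.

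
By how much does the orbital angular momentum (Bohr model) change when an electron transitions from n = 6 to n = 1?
5.2729e-34 J·s (or 5ℏ)

In the Bohr model, L_n = nℏ where ℏ = 1.054572e-34 J·s.

L_6 = 6ℏ = 6.327432e-34 J·s
L_1 = 1ℏ = 1.054572e-34 J·s

ΔL = L_6 - L_1 = (6 - 1)ℏ = 5ℏ
ΔL = 5 × 1.054572e-34 J·s = 5.2729e-34 J·s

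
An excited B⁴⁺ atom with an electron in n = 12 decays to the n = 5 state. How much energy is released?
11.24 eV

The energy levels are E_n = -13.6057 Z² eV / n².

Energy at n = 12: E_12 = -13.6057 × 5² / 12² = -2.36210 eV
Energy at n = 5: E_5 = -13.6057 × 5² / 5² = -13.60570 eV

For emission (electron falling to lower state), the photon energy is:
E_photon = E_12 - E_5 = |-2.36210 - (-13.60570)|
E_photon = 11.24 eV

This energy is carried away by the emitted photon.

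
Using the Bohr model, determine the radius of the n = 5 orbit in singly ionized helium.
0.661472 nm (or 6.614715 Å)

The Bohr radius formula is:
r_n = n² a₀ / Z

where a₀ = 0.052917721 nm is the Bohr radius.

For He⁺ (Z = 2) at n = 5:
r_5 = 5² × 0.052917721 nm / 2
r_5 = 25 × 0.052917721 nm / 2
r_5 = 1.3229430 nm / 2
r_5 = 0.661472 nm

The electron orbits at approximately 0.661472 nm from the nucleus.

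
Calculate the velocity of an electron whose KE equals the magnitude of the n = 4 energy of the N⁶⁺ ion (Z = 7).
3.83e+06 m/s (or 1.277041% of c)

The binding energy at n = 4 for N⁶⁺ is:
E_4 = -13.6057 × 7²/4² = -41.66745625 eV
|E_4| = 41.66745625 eV

Convert to Joules:
KE = 41.66745625 eV × (1.602177 × 10⁻¹⁹ J/eV) = 6.6759e-18 J

Using KE = ½mv²:
v = √(2·KE/m_e)
v = √(2 × 6.6759e-18 J / 9.10938 × 10⁻³¹ kg)
v = 3.83e+06 m/s

This is approximately 1.277041% the speed of light.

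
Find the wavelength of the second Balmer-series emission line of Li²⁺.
54.00090 nm

The lines of a series are numbered from the longest wavelength (smallest ΔE) outward; the second line is the transition from n = n_f + 2 to n_f.
The Balmer series has all transitions ending at n_f = 2.

For Li²⁺ (Z = 3), the second line (β-line) is the jump from n = 4 to n = 2:
E_4 = -13.6057 × 3² / 4² = -7.6532063 eV
E_2 = -13.6057 × 3² / 2² = -30.6128250 eV
ΔE = E_4 - E_2 = 22.9596187 eV

λ = hc/E = 1239.84 eV·nm / 22.9596187 eV
λ = 54.00090 nm

This is the β-line of the Balmer series in Li²⁺.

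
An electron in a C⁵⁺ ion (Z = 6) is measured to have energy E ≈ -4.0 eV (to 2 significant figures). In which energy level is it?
n = 11

The exact energy levels follow E_n = -13.6057 Z² / n² eV with Z = 6.

The measured value (-4.0 eV) is reported to only 2 significant figures, so we must test candidate n values and see which one matches to that precision.

Candidate energies:
  n = 9:  E = -13.6057 × 6² / 9² = -6.04698 eV
  n = 10:  E = -13.6057 × 6² / 10² = -4.89805 eV
  n = 11:  E = -13.6057 × 6² / 11² = -4.04798 eV  ← matches
  n = 12:  E = -13.6057 × 6² / 12² = -3.40143 eV
  n = 13:  E = -13.6057 × 6² / 13² = -2.89826 eV

Checking against the measurement of -4.0 eV (2 sig figs), only n = 11 agrees:
E_11 = -4.04798 eV, which rounds to -4.0 eV ✓

Therefore n = 11.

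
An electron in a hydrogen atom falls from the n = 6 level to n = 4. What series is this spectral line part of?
Brackett series

The spectral series in hydrogen are named based on the final (lower) energy level:
- Lyman series: n_final = 1 (ultraviolet)
- Balmer series: n_final = 2 (visible/near-UV)
- Paschen series: n_final = 3 (infrared)
- Brackett series: n_final = 4 (infrared)
- Pfund series: n_final = 5 (far infrared)

Since this transition ends at n = 4, it belongs to the Brackett series.

For reference, this 6 → 4 line has photon energy
ΔE = 13.6057 eV × (1/4² - 1/6²) = 0.47242013889 eV,
corresponding to wavelength λ = hc/ΔE = 1239.84 eV·nm / 0.47242013889 eV = 2624.44358 nm in the infrared region.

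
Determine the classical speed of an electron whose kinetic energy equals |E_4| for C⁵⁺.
3.28154e+06 m/s (or 1.0946% of c)

The binding energy at n = 4 for C⁵⁺ is:
E_4 = -13.6057 × 6²/4² = -30.6128250 eV
|E_4| = 30.6128250 eV

Convert to Joules:
KE = 30.6128250 eV × (1.602177 × 10⁻¹⁹ J/eV) = 4.9047164e-18 J

Using KE = ½mv²:
v = √(2·KE/m_e)
v = √(2 × 4.9047164e-18 J / 9.10938 × 10⁻³¹ kg)
v = 3.28154e+06 m/s

This is approximately 1.0946% the speed of light.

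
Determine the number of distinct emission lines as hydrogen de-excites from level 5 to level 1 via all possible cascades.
10

The electron can occupy levels n = 1, 2, ..., 5 during de-excitation — that is m = 5 - 1 + 1 = 5 distinct levels.

The number of distinct spectral lines equals the number of ways to choose 2 of these m levels (each pair gives one possible emission transition):

Number of lines = m(m-1)/2 = 5×4/2 = 10

These correspond to all possible transitions between the 5 levels:
5 → 4, 5 → 3, 5 → 2, 5 → 1, 4 → 3, 4 → 2, 4 → 1, 3 → 2...

Each transition produces a photon with a unique energy (and thus wavelength). This count does not depend on Z.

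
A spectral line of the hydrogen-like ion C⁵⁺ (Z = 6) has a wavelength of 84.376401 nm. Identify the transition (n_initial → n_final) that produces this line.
n = 10 → n = 5

First, find the photon energy from the wavelength (hc = 1239.84 eV·nm):
E = hc/λ = 1239.84 eV·nm / 84.376401 nm = 14.694156 eV

The energy levels of C⁵⁺ satisfy E_n = -13.6057 × 6² / n² eV, so an emission n_i → n_f releases
ΔE = 13.6057 × 6² × (1/n_f² − 1/n_i²) eV.

Setting ΔE equal to the photon energy:
1/n_f² − 1/n_i² = 14.694156 / (13.6057 × 6²) = 0.030000000

Since 1/n_i² must be positive, we need 1/n_f² > 0.030000000, i.e. n_f ≤ 5. For each allowed n_f, solve n_i = (1/n_f² − 0.030000000)^(−1/2) and check whether it is a whole number:
  n_f = 1: 1/n_i² = 1.000000000 − 0.030000000 = 0.970000000 → n_i = 1.015  (not an integer) ✗
  n_f = 2: 1/n_i² = 0.250000000 − 0.030000000 = 0.220000000 → n_i = 2.132  (not an integer) ✗
  n_f = 3: 1/n_i² = 0.111111111 − 0.030000000 = 0.081111111 → n_i = 3.511  (not an integer) ✗
  n_f = 4: 1/n_i² = 0.062500000 − 0.030000000 = 0.032500000 → n_i = 5.547  (not an integer) ✗
  n_f = 5: 1/n_i² = 0.040000000 − 0.030000000 = 0.010000000 → n_i = 10.000  → integer, n_i = 10 ✓

Only n_f = 5 gives an integer upper level, n_i = 10.

The transition is from n = 10 to n = 5 (emission).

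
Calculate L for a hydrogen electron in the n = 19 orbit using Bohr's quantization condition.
2.00e-33 J·s (or 19ℏ)

In the Bohr model, angular momentum is quantized:
L = nℏ

where ℏ = h/(2π) = 1.0546e-34 J·s

For n = 19:
L = 19 × 1.0546e-34 J·s
L = 2.00e-33 J·s

This can also be written as L = 19ℏ.
The angular momentum is an integer multiple of the reduced Planck constant.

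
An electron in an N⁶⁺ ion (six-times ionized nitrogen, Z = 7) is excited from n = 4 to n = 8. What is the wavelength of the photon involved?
39.674128 nm

First, find the transition energy using E_n = -13.6057 Z² / n² eV:
E_4 = -13.6057 × 7² / 4² = -41.66745625 eV
E_8 = -13.6057 × 7² / 8² = -10.41686406 eV

Photon energy: |ΔE| = |E_8 - E_4| = 31.25059219 eV

Convert to wavelength using E = hc/λ with hc = 1239.84 eV·nm:
λ = hc/E = 1239.84 eV·nm / 31.25059219 eV
λ = 39.674128 nm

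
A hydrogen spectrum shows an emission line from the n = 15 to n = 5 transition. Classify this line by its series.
Pfund series

The spectral series in hydrogen are named based on the final (lower) energy level:
- Lyman series: n_final = 1 (ultraviolet)
- Balmer series: n_final = 2 (visible/near-UV)
- Paschen series: n_final = 3 (infrared)
- Brackett series: n_final = 4 (infrared)
- Pfund series: n_final = 5 (far infrared)

Since this transition ends at n = 5, it belongs to the Pfund series.

For reference, this 15 → 5 line has photon energy
ΔE = 13.6057 eV × (1/5² - 1/15²) = 0.483758222 eV,
corresponding to wavelength λ = hc/ΔE = 1239.84 eV·nm / 0.483758222 eV = 2562.933 nm in the far infrared region.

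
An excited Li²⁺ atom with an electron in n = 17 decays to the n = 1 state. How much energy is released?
122.02759 eV

The energy levels are E_n = -13.6057 Z² eV / n².

Energy at n = 17: E_17 = -13.6057 × 3² / 17² = -0.42370692 eV
Energy at n = 1: E_1 = -13.6057 × 3² / 1² = -122.45130000 eV

For emission (electron falling to lower state), the photon energy is:
E_photon = E_17 - E_1 = |-0.42370692 - (-122.45130000)|
E_photon = 122.02759 eV

This energy is carried away by the emitted photon.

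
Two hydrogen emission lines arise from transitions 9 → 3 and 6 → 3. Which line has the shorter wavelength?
9 → 3

Calculate the energy for each transition:

Transition 9 → 3:
ΔE₁ = |E_3 - E_9| = |-13.6057/3² - (-13.6057/9²)|
ΔE₁ = |-1.51174444444 - (-0.16797160494)| = 1.34377284 eV

Transition 6 → 3:
ΔE₂ = |E_3 - E_6| = |-13.6057/3² - (-13.6057/6²)|
ΔE₂ = |-1.51174444444 - (-0.37793611111)| = 1.13380833 eV

Since 1.34377284 eV > 1.13380833 eV, the transition 9 → 3 emits the more energetic photon.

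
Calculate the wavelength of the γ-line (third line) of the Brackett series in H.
2164.9450 nm

The lines of a series are numbered from the longest wavelength (smallest ΔE) outward; the third line is the transition from n = n_f + 3 to n_f.
The Brackett series has all transitions ending at n_f = 4.

For H, the third line (γ-line) is the jump from n = 7 to n = 4:
E_7 = -13.6057 / 7² = -0.2776673469 eV
E_4 = -13.6057 / 4² = -0.8503562500 eV
ΔE = E_7 - E_4 = 0.5726889031 eV

λ = hc/E = 1239.84 eV·nm / 0.5726889031 eV
λ = 2164.9450 nm

This is the γ-line of the Brackett series in H.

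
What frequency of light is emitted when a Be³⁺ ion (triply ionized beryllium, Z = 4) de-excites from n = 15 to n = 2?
1.293e+16 Hz

First, find the transition energy:
E_15 = -13.6057 × 4² / 15² = -0.96752 eV
E_2 = -13.6057 × 4² / 2² = -54.42280 eV
|ΔE| = |E_2 - E_15| = 53.45528 eV

Convert to Joules: E = 53.45528 eV × (1.602177 × 10⁻¹⁹ J/eV) = 8.56448e-18 J

Using E = hf:
f = E/h = 8.56448e-18 J / (6.62607 × 10⁻³⁴ J·s)
f = 1.293e+16 Hz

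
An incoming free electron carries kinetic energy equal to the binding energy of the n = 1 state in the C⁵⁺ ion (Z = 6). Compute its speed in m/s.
1.31262e+07 m/s (or 4.37841% of c)

The binding energy at n = 1 for C⁵⁺ is:
E_1 = -13.6057 × 6²/1² = -489.8052000 eV
|E_1| = 489.8052000 eV

Convert to Joules:
KE = 489.8052000 eV × (1.602177 × 10⁻¹⁹ J/eV) = 7.8475463e-17 J

Using KE = ½mv²:
v = √(2·KE/m_e)
v = √(2 × 7.8475463e-17 J / 9.10938 × 10⁻³¹ kg)
v = 1.31262e+07 m/s

This is approximately 4.37841% the speed of light.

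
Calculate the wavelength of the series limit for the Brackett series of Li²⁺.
162.00269 nm

The series limit corresponds to the transition from n = ∞ to n = 4.
This is the highest energy (shortest wavelength) transition in the Brackett series.

E_∞ = 0 eV
E_4 = -13.6057 × 3² / 4² = -7.653206250 eV

Energy at series limit:
ΔE = E_∞ - E_4 = 0 - (-7.653206250) = 7.653206250 eV
λ = hc/E = 1239.84 eV·nm / 7.653206250 eV = 162.00269 nm

This energy equals the ionization energy from the n = 4 state of Li²⁺.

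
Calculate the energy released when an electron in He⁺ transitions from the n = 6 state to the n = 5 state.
0.66517 eV

The energy levels are E_n = -13.6057 Z² eV / n².

Energy at n = 6: E_6 = -13.6057 × 2² / 6² = -1.51174444 eV
Energy at n = 5: E_5 = -13.6057 × 2² / 5² = -2.17691200 eV

For emission (electron falling to lower state), the photon energy is:
E_photon = E_6 - E_5 = |-1.51174444 - (-2.17691200)|
E_photon = 0.66517 eV

This energy is carried away by the emitted photon.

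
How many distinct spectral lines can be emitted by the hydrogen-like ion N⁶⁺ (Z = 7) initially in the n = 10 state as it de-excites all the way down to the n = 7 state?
6

The electron can occupy levels n = 7, 8, ..., 10 during de-excitation — that is m = 10 - 7 + 1 = 4 distinct levels.

The number of distinct spectral lines equals the number of ways to choose 2 of these m levels (each pair gives one possible emission transition):

Number of lines = m(m-1)/2 = 4×3/2 = 6

These correspond to all possible transitions between the 4 levels:
10 → 9, 10 → 8, 10 → 7, 9 → 8, 9 → 7, 8 → 7

Each transition produces a photon with a unique energy (and thus wavelength). This count does not depend on Z.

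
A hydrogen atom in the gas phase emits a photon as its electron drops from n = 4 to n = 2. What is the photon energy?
2.5511 eV

The energy levels are E_n = -13.6057 eV / n².

Energy at n = 4: E_4 = -13.6057 / 4² = -0.8503563 eV
Energy at n = 2: E_2 = -13.6057 / 2² = -3.4014250 eV

For emission (electron falling to lower state), the photon energy is:
E_photon = E_4 - E_2 = |-0.8503563 - (-3.4014250)|
E_photon = 2.5511 eV

This energy is carried away by the emitted photon.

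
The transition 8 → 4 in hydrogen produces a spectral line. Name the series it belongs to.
Brackett series

The spectral series in hydrogen are named based on the final (lower) energy level:
- Lyman series: n_final = 1 (ultraviolet)
- Balmer series: n_final = 2 (visible/near-UV)
- Paschen series: n_final = 3 (infrared)
- Brackett series: n_final = 4 (infrared)
- Pfund series: n_final = 5 (far infrared)

Since this transition ends at n = 4, it belongs to the Brackett series.

For reference, this 8 → 4 line has photon energy
ΔE = 13.6057 eV × (1/4² - 1/8²) = 0.63776718750 eV,
corresponding to wavelength λ = hc/ΔE = 1239.84 eV·nm / 0.63776718750 eV = 1944.03228 nm in the infrared region.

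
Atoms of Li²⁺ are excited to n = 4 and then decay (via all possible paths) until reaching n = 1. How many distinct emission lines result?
6

The electron can occupy levels n = 1, 2, ..., 4 during de-excitation — that is m = 4 - 1 + 1 = 4 distinct levels.

The number of distinct spectral lines equals the number of ways to choose 2 of these m levels (each pair gives one possible emission transition):

Number of lines = m(m-1)/2 = 4×3/2 = 6

These correspond to all possible transitions between the 4 levels:
4 → 3, 4 → 2, 4 → 1, 3 → 2, 3 → 1, 2 → 1

Each transition produces a photon with a unique energy (and thus wavelength). This count does not depend on Z.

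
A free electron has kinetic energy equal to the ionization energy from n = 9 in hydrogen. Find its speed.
2.43077e+05 m/s (or 0.08% of c)

The binding energy at n = 9 for hydrogen is:
E_9 = -13.6057/9² = -0.167971605 eV
|E_9| = 0.167971605 eV

Convert to Joules:
KE = 0.167971605 eV × (1.602177 × 10⁻¹⁹ J/eV) = 2.6912024e-20 J

Using KE = ½mv²:
v = √(2·KE/m_e)
v = √(2 × 2.6912024e-20 J / 9.10938 × 10⁻³¹ kg)
v = 2.43077e+05 m/s

This is approximately 0.08% the speed of light.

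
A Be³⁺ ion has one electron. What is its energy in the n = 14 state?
-1.110669 eV

For hydrogen-like ions, the energy levels scale with Z²:
E_n = -13.6057 Z² / n² eV

For Be³⁺ (Z = 4) at n = 14:
E_14 = -13.6057 × 4² / 14²
E_14 = -13.6057 × 16 / 196
E_14 = -217.6912 / 196
E_14 = -1.110669 eV

The energy is 16 times more negative than hydrogen at the same n due to the stronger nuclear charge.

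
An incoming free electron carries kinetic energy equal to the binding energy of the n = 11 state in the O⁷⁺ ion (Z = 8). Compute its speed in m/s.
1.59105e+06 m/s (or 0.53% of c)

The binding energy at n = 11 for O⁷⁺ is:
E_11 = -13.6057 × 8²/11² = -7.19640331 eV
|E_11| = 7.19640331 eV

Convert to Joules:
KE = 7.19640331 eV × (1.602177 × 10⁻¹⁹ J/eV) = 1.1529912e-18 J

Using KE = ½mv²:
v = √(2·KE/m_e)
v = √(2 × 1.1529912e-18 J / 9.10938 × 10⁻³¹ kg)
v = 1.59105e+06 m/s

This is approximately 0.53% the speed of light.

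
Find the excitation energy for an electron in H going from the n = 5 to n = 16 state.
0.49108 eV

The energy levels of a hydrogen-like atom are E_n = -13.6057 eV / n².

Energy at n = 5: E_5 = -13.6057 / 5² = -0.54422800 eV
Energy at n = 16: E_16 = -13.6057 / 16² = -0.05314727 eV

The excitation energy is the difference:
ΔE = E_16 - E_5
ΔE = -0.05314727 - (-0.54422800)
ΔE = 0.49108 eV

Since this is positive, energy must be absorbed (photon absorption).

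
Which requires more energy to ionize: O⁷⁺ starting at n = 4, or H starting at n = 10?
O⁷⁺ at n = 4 (E = -54.42280 eV)

Using E_n = -13.6057 Z² / n² eV:

O⁷⁺ (Z = 8) at n = 4:
E = -13.6057 × 8² / 4² = -13.6057 × 64 / 16 = -54.42280000 eV

H (Z = 1) at n = 10:
E = -13.6057 × 1² / 10² = -13.6057 × 1 / 100 = -0.13605700 eV

Since -54.42280000 eV < -0.13605700 eV,
O⁷⁺ at n = 4 is more tightly bound (requires more energy to ionize).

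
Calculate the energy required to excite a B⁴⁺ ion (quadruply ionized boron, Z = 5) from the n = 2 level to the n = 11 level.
82.22 eV

The energy levels of a hydrogen-like atom are E_n = -13.6057 Z² eV / n².

Energy at n = 2: E_2 = -13.6057 × 5² / 2² = -85.03563 eV
Energy at n = 11: E_11 = -13.6057 × 5² / 11² = -2.81110 eV

The excitation energy is the difference:
ΔE = E_11 - E_2
ΔE = -2.81110 - (-85.03563)
ΔE = 82.22 eV

Since this is positive, energy must be absorbed (photon absorption).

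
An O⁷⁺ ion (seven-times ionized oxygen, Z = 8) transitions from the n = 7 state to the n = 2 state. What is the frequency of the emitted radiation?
4.83e+16 Hz

First, find the transition energy:
E_7 = -13.6057 × 8² / 7² = -17.770710 eV
E_2 = -13.6057 × 8² / 2² = -217.691200 eV
|ΔE| = |E_2 - E_7| = 199.920490 eV

Convert to Joules: E = 199.920490 eV × (1.602177 × 10⁻¹⁹ J/eV) = 3.2031e-17 J

Using E = hf:
f = E/h = 3.2031e-17 J / (6.62607 × 10⁻³⁴ J·s)
f = 4.83e+16 Hz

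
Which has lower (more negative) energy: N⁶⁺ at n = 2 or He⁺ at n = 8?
N⁶⁺ at n = 2 (E = -166.669825 eV)

Using E_n = -13.6057 Z² / n² eV:

N⁶⁺ (Z = 7) at n = 2:
E = -13.6057 × 7² / 2² = -13.6057 × 49 / 4 = -166.669825000 eV

He⁺ (Z = 2) at n = 8:
E = -13.6057 × 2² / 8² = -13.6057 × 4 / 64 = -0.850356250 eV

Since -166.669825000 eV < -0.850356250 eV,
N⁶⁺ at n = 2 is more tightly bound (requires more energy to ionize).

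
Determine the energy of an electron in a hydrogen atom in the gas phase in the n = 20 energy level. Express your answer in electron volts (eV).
-0.0340 eV

The energy levels of a hydrogen-like atom are given by:
E_n = -13.6057 eV / n²

For n = 20:
E_20 = -13.6057 eV / 20²
E_20 = -13.6057 eV / 400
E_20 = -0.0340 eV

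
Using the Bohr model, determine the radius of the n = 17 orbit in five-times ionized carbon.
2.5489 nm (or 25.4887 Å)

The Bohr radius formula is:
r_n = n² a₀ / Z

where a₀ = 0.0529177 nm is the Bohr radius.

For C⁵⁺ (Z = 6) at n = 17:
r_17 = 17² × 0.0529177 nm / 6
r_17 = 289 × 0.0529177 nm / 6
r_17 = 15.29322 nm / 6
r_17 = 2.5489 nm

The electron orbits at approximately 2.5489 nm from the nucleus.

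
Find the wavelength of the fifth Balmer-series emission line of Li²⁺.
44.100732 nm

The lines of a series are numbered from the longest wavelength (smallest ΔE) outward; the fifth line is the transition from n = n_f + 5 to n_f.
The Balmer series has all transitions ending at n_f = 2.

For Li²⁺ (Z = 3), the fifth line (ε-line) is the jump from n = 7 to n = 2:
E_7 = -13.6057 × 3² / 7² = -2.49900612 eV
E_2 = -13.6057 × 3² / 2² = -30.61282500 eV
ΔE = E_7 - E_2 = 28.11381888 eV

λ = hc/E = 1239.84 eV·nm / 28.11381888 eV
λ = 44.100732 nm

This is the ε-line of the Balmer series in Li²⁺.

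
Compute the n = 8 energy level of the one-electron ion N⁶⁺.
-10.41686 eV

For hydrogen-like ions, the energy levels scale with Z²:
E_n = -13.6057 Z² / n² eV

For N⁶⁺ (Z = 7) at n = 8:
E_8 = -13.6057 × 7² / 8²
E_8 = -13.6057 × 49 / 64
E_8 = -666.6793 / 64
E_8 = -10.41686 eV

The energy is 49 times more negative than hydrogen at the same n due to the stronger nuclear charge.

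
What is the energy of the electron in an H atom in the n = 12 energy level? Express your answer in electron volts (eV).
-0.09448 eV

The energy levels of a hydrogen-like atom are given by:
E_n = -13.6057 eV / n²

For n = 12:
E_12 = -13.6057 eV / 12²
E_12 = -13.6057 eV / 144
E_12 = -0.09448 eV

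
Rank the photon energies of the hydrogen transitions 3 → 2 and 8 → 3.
3 → 2

Calculate the energy for each transition:

Transition 3 → 2:
ΔE₁ = |E_2 - E_3| = |-13.6057/2² - (-13.6057/3²)|
ΔE₁ = |-3.401425000 - (-1.511744444)| = 1.889681 eV

Transition 8 → 3:
ΔE₂ = |E_3 - E_8| = |-13.6057/3² - (-13.6057/8²)|
ΔE₂ = |-1.511744444 - (-0.212589063)| = 1.299155 eV

Since 1.889681 eV > 1.299155 eV, the transition 3 → 2 emits the more energetic photon.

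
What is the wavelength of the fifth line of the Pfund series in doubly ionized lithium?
337.506 nm

The lines of a series are numbered from the longest wavelength (smallest ΔE) outward; the fifth line is the transition from n = n_f + 5 to n_f.
The Pfund series has all transitions ending at n_f = 5.

For Li²⁺ (Z = 3), the fifth line (ε-line) is the jump from n = 10 to n = 5:
E_10 = -13.6057 × 3² / 10² = -1.2245130 eV
E_5 = -13.6057 × 3² / 5² = -4.8980520 eV
ΔE = E_10 - E_5 = 3.6735390 eV

λ = hc/E = 1239.84 eV·nm / 3.6735390 eV
λ = 337.506 nm

This is the ε-line of the Pfund series in Li²⁺.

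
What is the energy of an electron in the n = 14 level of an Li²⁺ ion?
-0.624752 eV

For hydrogen-like ions, the energy levels scale with Z²:
E_n = -13.6057 Z² / n² eV

For Li²⁺ (Z = 3) at n = 14:
E_14 = -13.6057 × 3² / 14²
E_14 = -13.6057 × 9 / 196
E_14 = -122.4513 / 196
E_14 = -0.624752 eV

The energy is 9 times more negative than hydrogen at the same n due to the stronger nuclear charge.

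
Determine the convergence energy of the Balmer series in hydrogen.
3.401 eV

The series limit corresponds to the transition from n = ∞ to n = 2.
This is the highest energy (shortest wavelength) transition in the Balmer series.

E_∞ = 0 eV
E_2 = -13.6057 / 2² = -3.401 eV

Energy at series limit:
ΔE = E_∞ - E_2 = 0 - (-3.401) = 3.401 eV

This energy equals the ionization energy from the n = 2 state of hydrogen.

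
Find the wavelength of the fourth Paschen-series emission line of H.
1004.66981 nm

The lines of a series are numbered from the longest wavelength (smallest ΔE) outward; the fourth line is the transition from n = n_f + 4 to n_f.
The Paschen series has all transitions ending at n_f = 3.

For H, the fourth line (δ-line) is the jump from n = 7 to n = 3:
E_7 = -13.6057 / 7² = -0.2776673469 eV
E_3 = -13.6057 / 3² = -1.5117444444 eV
ΔE = E_7 - E_3 = 1.2340770975 eV

λ = hc/E = 1239.84 eV·nm / 1.2340770975 eV
λ = 1004.66981 nm

This is the δ-line of the Paschen series in H.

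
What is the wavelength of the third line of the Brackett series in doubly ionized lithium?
240.549 nm

The lines of a series are numbered from the longest wavelength (smallest ΔE) outward; the third line is the transition from n = n_f + 3 to n_f.
The Brackett series has all transitions ending at n_f = 4.

For Li²⁺ (Z = 3), the third line (γ-line) is the jump from n = 7 to n = 4:
E_7 = -13.6057 × 3² / 7² = -2.4990061 eV
E_4 = -13.6057 × 3² / 4² = -7.6532063 eV
ΔE = E_7 - E_4 = 5.1542002 eV

λ = hc/E = 1239.84 eV·nm / 5.1542002 eV
λ = 240.549 nm

This is the γ-line of the Brackett series in Li²⁺.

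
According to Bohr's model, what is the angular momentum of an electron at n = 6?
6.3274e-34 J·s (or 6ℏ)

In the Bohr model, angular momentum is quantized:
L = nℏ

where ℏ = h/(2π) = 1.054572e-34 J·s

For n = 6:
L = 6 × 1.054572e-34 J·s
L = 6.3274e-34 J·s

This can also be written as L = 6ℏ.
The angular momentum is an integer multiple of the reduced Planck constant.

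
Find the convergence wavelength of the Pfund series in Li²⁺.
253.12920 nm

The series limit corresponds to the transition from n = ∞ to n = 5.
This is the highest energy (shortest wavelength) transition in the Pfund series.

E_∞ = 0 eV
E_5 = -13.6057 × 3² / 5² = -4.898052000 eV

Energy at series limit:
ΔE = E_∞ - E_5 = 0 - (-4.898052000) = 4.898052000 eV
λ = hc/E = 1239.84 eV·nm / 4.898052000 eV = 253.12920 nm

This energy equals the ionization energy from the n = 5 state of Li²⁺.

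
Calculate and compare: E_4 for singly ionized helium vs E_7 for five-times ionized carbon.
C⁵⁺ at n = 7 (E = -9.9960 eV)

Using E_n = -13.6057 Z² / n² eV:

He⁺ (Z = 2) at n = 4:
E = -13.6057 × 2² / 4² = -13.6057 × 4 / 16 = -3.4014250 eV

C⁵⁺ (Z = 6) at n = 7:
E = -13.6057 × 6² / 7² = -13.6057 × 36 / 49 = -9.9960245 eV

Since -9.9960245 eV < -3.4014250 eV,
C⁵⁺ at n = 7 is more tightly bound (requires more energy to ionize).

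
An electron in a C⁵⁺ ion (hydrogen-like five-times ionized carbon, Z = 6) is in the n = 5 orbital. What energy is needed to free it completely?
19.592208 eV

The ionization energy is the energy needed to remove the electron completely (n → ∞).

For a hydrogen-like ion with Z = 6, E_n = -13.6057 Z² / n² eV.

At n = 5: E_5 = -13.6057 × 6² / 5² = -19.592208000 eV
At n = ∞: E_∞ = 0 eV

Ionization energy = E_∞ - E_5 = 0 - (-19.592208000) = 19.592208000 eV
Ionization energy ≈ 19.592208 eV

This is also called the binding energy of the electron in state n = 5.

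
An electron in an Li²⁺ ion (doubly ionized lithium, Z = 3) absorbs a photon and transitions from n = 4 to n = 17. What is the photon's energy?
7.23 eV

The energy levels of a hydrogen-like atom are E_n = -13.6057 Z² eV / n².

Energy at n = 4: E_4 = -13.6057 × 3² / 4² = -7.65321 eV
Energy at n = 17: E_17 = -13.6057 × 3² / 17² = -0.42371 eV

The excitation energy is the difference:
ΔE = E_17 - E_4
ΔE = -0.42371 - (-7.65321)
ΔE = 7.23 eV

Since this is positive, energy must be absorbed (photon absorption).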